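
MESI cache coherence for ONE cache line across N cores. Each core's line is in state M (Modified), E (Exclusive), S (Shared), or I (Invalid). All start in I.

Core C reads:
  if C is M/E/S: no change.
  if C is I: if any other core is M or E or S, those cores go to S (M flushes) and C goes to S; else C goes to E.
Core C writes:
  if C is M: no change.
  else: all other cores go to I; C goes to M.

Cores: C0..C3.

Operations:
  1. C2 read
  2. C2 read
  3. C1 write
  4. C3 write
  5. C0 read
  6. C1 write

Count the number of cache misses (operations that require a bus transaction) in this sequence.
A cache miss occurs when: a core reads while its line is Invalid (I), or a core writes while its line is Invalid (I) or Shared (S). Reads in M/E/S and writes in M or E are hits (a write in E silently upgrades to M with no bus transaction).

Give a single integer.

Answer: 5

Derivation:
Op 1: C2 read [C2 read from I: no other sharers -> C2=E (exclusive)] -> [I,I,E,I] [MISS #1: read from I]
Op 2: C2 read [C2 read: already in E, no change] -> [I,I,E,I] [hit: read from E]
Op 3: C1 write [C1 write: invalidate ['C2=E'] -> C1=M] -> [I,M,I,I] [MISS #2: write from I]
Op 4: C3 write [C3 write: invalidate ['C1=M'] -> C3=M] -> [I,I,I,M] [MISS #3: write from I]
Op 5: C0 read [C0 read from I: others=['C3=M'] -> C0=S, others downsized to S] -> [S,I,I,S] [MISS #4: read from I]
Op 6: C1 write [C1 write: invalidate ['C0=S', 'C3=S'] -> C1=M] -> [I,M,I,I] [MISS #5: write from I]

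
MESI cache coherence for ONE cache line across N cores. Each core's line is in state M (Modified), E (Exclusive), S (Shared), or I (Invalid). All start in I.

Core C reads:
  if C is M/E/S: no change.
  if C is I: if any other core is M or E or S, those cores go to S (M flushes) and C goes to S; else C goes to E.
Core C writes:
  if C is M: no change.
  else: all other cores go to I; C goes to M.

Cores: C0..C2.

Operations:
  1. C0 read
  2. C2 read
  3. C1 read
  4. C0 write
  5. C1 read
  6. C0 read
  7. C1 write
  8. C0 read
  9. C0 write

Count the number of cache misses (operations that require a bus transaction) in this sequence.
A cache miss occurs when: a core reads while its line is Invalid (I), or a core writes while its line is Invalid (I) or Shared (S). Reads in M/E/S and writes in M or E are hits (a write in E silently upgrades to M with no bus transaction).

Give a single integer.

Op 1: C0 read [C0 read from I: no other sharers -> C0=E (exclusive)] -> [E,I,I] [MISS #1: read from I]
Op 2: C2 read [C2 read from I: others=['C0=E'] -> C2=S, others downsized to S] -> [S,I,S] [MISS #2: read from I]
Op 3: C1 read [C1 read from I: others=['C0=S', 'C2=S'] -> C1=S, others downsized to S] -> [S,S,S] [MISS #3: read from I]
Op 4: C0 write [C0 write: invalidate ['C1=S', 'C2=S'] -> C0=M] -> [M,I,I] [MISS #4: write from S]
Op 5: C1 read [C1 read from I: others=['C0=M'] -> C1=S, others downsized to S] -> [S,S,I] [MISS #5: read from I]
Op 6: C0 read [C0 read: already in S, no change] -> [S,S,I] [hit: read from S]
Op 7: C1 write [C1 write: invalidate ['C0=S'] -> C1=M] -> [I,M,I] [MISS #6: write from S]
Op 8: C0 read [C0 read from I: others=['C1=M'] -> C0=S, others downsized to S] -> [S,S,I] [MISS #7: read from I]
Op 9: C0 write [C0 write: invalidate ['C1=S'] -> C0=M] -> [M,I,I] [MISS #8: write from S]

Answer: 8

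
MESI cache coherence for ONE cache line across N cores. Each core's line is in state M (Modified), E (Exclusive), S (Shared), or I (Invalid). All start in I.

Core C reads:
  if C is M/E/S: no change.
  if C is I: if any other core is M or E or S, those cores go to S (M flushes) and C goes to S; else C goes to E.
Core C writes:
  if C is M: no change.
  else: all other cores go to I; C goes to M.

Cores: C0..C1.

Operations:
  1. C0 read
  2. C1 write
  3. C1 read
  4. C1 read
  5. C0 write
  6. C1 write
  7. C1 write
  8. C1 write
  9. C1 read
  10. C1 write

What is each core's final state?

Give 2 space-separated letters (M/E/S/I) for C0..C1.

Op 1: C0 read [C0 read from I: no other sharers -> C0=E (exclusive)] -> [E,I]
Op 2: C1 write [C1 write: invalidate ['C0=E'] -> C1=M] -> [I,M]
Op 3: C1 read [C1 read: already in M, no change] -> [I,M]
Op 4: C1 read [C1 read: already in M, no change] -> [I,M]
Op 5: C0 write [C0 write: invalidate ['C1=M'] -> C0=M] -> [M,I]
Op 6: C1 write [C1 write: invalidate ['C0=M'] -> C1=M] -> [I,M]
Op 7: C1 write [C1 write: already M (modified), no change] -> [I,M]
Op 8: C1 write [C1 write: already M (modified), no change] -> [I,M]
Op 9: C1 read [C1 read: already in M, no change] -> [I,M]
Op 10: C1 write [C1 write: already M (modified), no change] -> [I,M]

Answer: I M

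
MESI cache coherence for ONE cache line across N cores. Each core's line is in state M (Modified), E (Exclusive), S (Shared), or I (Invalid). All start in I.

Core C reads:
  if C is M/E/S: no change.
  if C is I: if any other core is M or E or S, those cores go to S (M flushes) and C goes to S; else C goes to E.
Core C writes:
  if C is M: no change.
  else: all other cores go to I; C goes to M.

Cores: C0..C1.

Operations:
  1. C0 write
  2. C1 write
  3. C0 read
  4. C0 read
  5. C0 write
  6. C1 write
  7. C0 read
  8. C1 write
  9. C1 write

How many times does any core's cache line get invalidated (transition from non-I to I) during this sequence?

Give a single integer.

Op 1: C0 write [C0 write: invalidate none -> C0=M] -> [M,I] (invalidations this op: 0; running total: 0)
Op 2: C1 write [C1 write: invalidate ['C0=M'] -> C1=M] -> [I,M] (invalidations this op: 1; running total: 1)
Op 3: C0 read [C0 read from I: others=['C1=M'] -> C0=S, others downsized to S] -> [S,S] (invalidations this op: 0; running total: 1)
Op 4: C0 read [C0 read: already in S, no change] -> [S,S] (invalidations this op: 0; running total: 1)
Op 5: C0 write [C0 write: invalidate ['C1=S'] -> C0=M] -> [M,I] (invalidations this op: 1; running total: 2)
Op 6: C1 write [C1 write: invalidate ['C0=M'] -> C1=M] -> [I,M] (invalidations this op: 1; running total: 3)
Op 7: C0 read [C0 read from I: others=['C1=M'] -> C0=S, others downsized to S] -> [S,S] (invalidations this op: 0; running total: 3)
Op 8: C1 write [C1 write: invalidate ['C0=S'] -> C1=M] -> [I,M] (invalidations this op: 1; running total: 4)
Op 9: C1 write [C1 write: already M (modified), no change] -> [I,M] (invalidations this op: 0; running total: 4)

Answer: 4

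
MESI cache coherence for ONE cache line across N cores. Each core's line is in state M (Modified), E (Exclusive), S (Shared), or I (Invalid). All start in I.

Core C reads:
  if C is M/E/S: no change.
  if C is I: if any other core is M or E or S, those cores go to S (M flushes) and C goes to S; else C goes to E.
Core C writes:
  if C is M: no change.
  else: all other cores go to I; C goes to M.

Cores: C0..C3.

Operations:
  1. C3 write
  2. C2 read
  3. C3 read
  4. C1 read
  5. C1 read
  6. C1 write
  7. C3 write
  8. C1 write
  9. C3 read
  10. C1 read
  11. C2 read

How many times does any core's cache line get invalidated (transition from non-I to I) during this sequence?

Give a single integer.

Op 1: C3 write [C3 write: invalidate none -> C3=M] -> [I,I,I,M] (invalidations this op: 0; running total: 0)
Op 2: C2 read [C2 read from I: others=['C3=M'] -> C2=S, others downsized to S] -> [I,I,S,S] (invalidations this op: 0; running total: 0)
Op 3: C3 read [C3 read: already in S, no change] -> [I,I,S,S] (invalidations this op: 0; running total: 0)
Op 4: C1 read [C1 read from I: others=['C2=S', 'C3=S'] -> C1=S, others downsized to S] -> [I,S,S,S] (invalidations this op: 0; running total: 0)
Op 5: C1 read [C1 read: already in S, no change] -> [I,S,S,S] (invalidations this op: 0; running total: 0)
Op 6: C1 write [C1 write: invalidate ['C2=S', 'C3=S'] -> C1=M] -> [I,M,I,I] (invalidations this op: 2; running total: 2)
Op 7: C3 write [C3 write: invalidate ['C1=M'] -> C3=M] -> [I,I,I,M] (invalidations this op: 1; running total: 3)
Op 8: C1 write [C1 write: invalidate ['C3=M'] -> C1=M] -> [I,M,I,I] (invalidations this op: 1; running total: 4)
Op 9: C3 read [C3 read from I: others=['C1=M'] -> C3=S, others downsized to S] -> [I,S,I,S] (invalidations this op: 0; running total: 4)
Op 10: C1 read [C1 read: already in S, no change] -> [I,S,I,S] (invalidations this op: 0; running total: 4)
Op 11: C2 read [C2 read from I: others=['C1=S', 'C3=S'] -> C2=S, others downsized to S] -> [I,S,S,S] (invalidations this op: 0; running total: 4)

Answer: 4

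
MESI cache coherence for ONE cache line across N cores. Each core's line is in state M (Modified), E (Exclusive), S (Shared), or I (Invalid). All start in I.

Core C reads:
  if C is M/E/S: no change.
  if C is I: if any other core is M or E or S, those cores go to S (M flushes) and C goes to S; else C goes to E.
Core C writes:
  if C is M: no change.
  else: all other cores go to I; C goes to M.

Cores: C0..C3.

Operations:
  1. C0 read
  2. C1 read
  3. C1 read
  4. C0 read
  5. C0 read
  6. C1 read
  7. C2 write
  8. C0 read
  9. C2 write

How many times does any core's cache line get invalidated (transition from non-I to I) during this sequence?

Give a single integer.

Answer: 3

Derivation:
Op 1: C0 read [C0 read from I: no other sharers -> C0=E (exclusive)] -> [E,I,I,I] (invalidations this op: 0; running total: 0)
Op 2: C1 read [C1 read from I: others=['C0=E'] -> C1=S, others downsized to S] -> [S,S,I,I] (invalidations this op: 0; running total: 0)
Op 3: C1 read [C1 read: already in S, no change] -> [S,S,I,I] (invalidations this op: 0; running total: 0)
Op 4: C0 read [C0 read: already in S, no change] -> [S,S,I,I] (invalidations this op: 0; running total: 0)
Op 5: C0 read [C0 read: already in S, no change] -> [S,S,I,I] (invalidations this op: 0; running total: 0)
Op 6: C1 read [C1 read: already in S, no change] -> [S,S,I,I] (invalidations this op: 0; running total: 0)
Op 7: C2 write [C2 write: invalidate ['C0=S', 'C1=S'] -> C2=M] -> [I,I,M,I] (invalidations this op: 2; running total: 2)
Op 8: C0 read [C0 read from I: others=['C2=M'] -> C0=S, others downsized to S] -> [S,I,S,I] (invalidations this op: 0; running total: 2)
Op 9: C2 write [C2 write: invalidate ['C0=S'] -> C2=M] -> [I,I,M,I] (invalidations this op: 1; running total: 3)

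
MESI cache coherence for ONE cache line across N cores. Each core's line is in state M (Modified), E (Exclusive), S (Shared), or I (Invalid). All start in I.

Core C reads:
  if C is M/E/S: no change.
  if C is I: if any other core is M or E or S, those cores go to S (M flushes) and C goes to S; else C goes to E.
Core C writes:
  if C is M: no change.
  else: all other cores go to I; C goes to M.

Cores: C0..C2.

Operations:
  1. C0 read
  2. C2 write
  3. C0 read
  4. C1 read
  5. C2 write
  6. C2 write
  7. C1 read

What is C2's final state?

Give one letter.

Answer: S

Derivation:
Op 1: C0 read [C0 read from I: no other sharers -> C0=E (exclusive)] -> [E,I,I]
Op 2: C2 write [C2 write: invalidate ['C0=E'] -> C2=M] -> [I,I,M]
Op 3: C0 read [C0 read from I: others=['C2=M'] -> C0=S, others downsized to S] -> [S,I,S]
Op 4: C1 read [C1 read from I: others=['C0=S', 'C2=S'] -> C1=S, others downsized to S] -> [S,S,S]
Op 5: C2 write [C2 write: invalidate ['C0=S', 'C1=S'] -> C2=M] -> [I,I,M]
Op 6: C2 write [C2 write: already M (modified), no change] -> [I,I,M]
Op 7: C1 read [C1 read from I: others=['C2=M'] -> C1=S, others downsized to S] -> [I,S,S]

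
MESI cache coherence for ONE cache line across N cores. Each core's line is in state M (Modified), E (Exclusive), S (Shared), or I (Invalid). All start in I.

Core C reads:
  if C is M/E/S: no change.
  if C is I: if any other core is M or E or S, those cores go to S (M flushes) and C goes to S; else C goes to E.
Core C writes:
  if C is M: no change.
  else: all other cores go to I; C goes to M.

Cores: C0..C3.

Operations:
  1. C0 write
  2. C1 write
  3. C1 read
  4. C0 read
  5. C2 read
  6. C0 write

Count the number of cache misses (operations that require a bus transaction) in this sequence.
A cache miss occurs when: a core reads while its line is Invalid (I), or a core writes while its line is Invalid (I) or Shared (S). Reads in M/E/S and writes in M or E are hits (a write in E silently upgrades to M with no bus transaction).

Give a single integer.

Answer: 5

Derivation:
Op 1: C0 write [C0 write: invalidate none -> C0=M] -> [M,I,I,I] [MISS #1: write from I]
Op 2: C1 write [C1 write: invalidate ['C0=M'] -> C1=M] -> [I,M,I,I] [MISS #2: write from I]
Op 3: C1 read [C1 read: already in M, no change] -> [I,M,I,I] [hit: read from M]
Op 4: C0 read [C0 read from I: others=['C1=M'] -> C0=S, others downsized to S] -> [S,S,I,I] [MISS #3: read from I]
Op 5: C2 read [C2 read from I: others=['C0=S', 'C1=S'] -> C2=S, others downsized to S] -> [S,S,S,I] [MISS #4: read from I]
Op 6: C0 write [C0 write: invalidate ['C1=S', 'C2=S'] -> C0=M] -> [M,I,I,I] [MISS #5: write from S]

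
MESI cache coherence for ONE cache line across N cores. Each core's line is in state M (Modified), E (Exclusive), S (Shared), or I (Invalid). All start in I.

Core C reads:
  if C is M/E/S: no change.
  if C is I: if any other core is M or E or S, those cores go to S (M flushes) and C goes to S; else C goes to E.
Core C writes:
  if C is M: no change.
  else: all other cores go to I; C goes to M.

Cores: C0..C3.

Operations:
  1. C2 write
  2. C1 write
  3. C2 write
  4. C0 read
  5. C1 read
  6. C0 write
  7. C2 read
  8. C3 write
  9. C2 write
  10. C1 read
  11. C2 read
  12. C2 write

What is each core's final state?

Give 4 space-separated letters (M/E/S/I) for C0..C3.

Op 1: C2 write [C2 write: invalidate none -> C2=M] -> [I,I,M,I]
Op 2: C1 write [C1 write: invalidate ['C2=M'] -> C1=M] -> [I,M,I,I]
Op 3: C2 write [C2 write: invalidate ['C1=M'] -> C2=M] -> [I,I,M,I]
Op 4: C0 read [C0 read from I: others=['C2=M'] -> C0=S, others downsized to S] -> [S,I,S,I]
Op 5: C1 read [C1 read from I: others=['C0=S', 'C2=S'] -> C1=S, others downsized to S] -> [S,S,S,I]
Op 6: C0 write [C0 write: invalidate ['C1=S', 'C2=S'] -> C0=M] -> [M,I,I,I]
Op 7: C2 read [C2 read from I: others=['C0=M'] -> C2=S, others downsized to S] -> [S,I,S,I]
Op 8: C3 write [C3 write: invalidate ['C0=S', 'C2=S'] -> C3=M] -> [I,I,I,M]
Op 9: C2 write [C2 write: invalidate ['C3=M'] -> C2=M] -> [I,I,M,I]
Op 10: C1 read [C1 read from I: others=['C2=M'] -> C1=S, others downsized to S] -> [I,S,S,I]
Op 11: C2 read [C2 read: already in S, no change] -> [I,S,S,I]
Op 12: C2 write [C2 write: invalidate ['C1=S'] -> C2=M] -> [I,I,M,I]

Answer: I I M I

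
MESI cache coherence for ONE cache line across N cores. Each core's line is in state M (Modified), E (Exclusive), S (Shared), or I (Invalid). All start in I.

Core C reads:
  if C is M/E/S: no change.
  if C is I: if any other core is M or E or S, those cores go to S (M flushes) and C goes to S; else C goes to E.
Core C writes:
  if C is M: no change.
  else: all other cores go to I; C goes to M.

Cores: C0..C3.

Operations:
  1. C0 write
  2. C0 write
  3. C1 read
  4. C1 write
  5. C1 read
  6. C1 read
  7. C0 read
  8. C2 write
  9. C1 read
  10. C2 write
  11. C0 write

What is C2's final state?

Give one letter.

Op 1: C0 write [C0 write: invalidate none -> C0=M] -> [M,I,I,I]
Op 2: C0 write [C0 write: already M (modified), no change] -> [M,I,I,I]
Op 3: C1 read [C1 read from I: others=['C0=M'] -> C1=S, others downsized to S] -> [S,S,I,I]
Op 4: C1 write [C1 write: invalidate ['C0=S'] -> C1=M] -> [I,M,I,I]
Op 5: C1 read [C1 read: already in M, no change] -> [I,M,I,I]
Op 6: C1 read [C1 read: already in M, no change] -> [I,M,I,I]
Op 7: C0 read [C0 read from I: others=['C1=M'] -> C0=S, others downsized to S] -> [S,S,I,I]
Op 8: C2 write [C2 write: invalidate ['C0=S', 'C1=S'] -> C2=M] -> [I,I,M,I]
Op 9: C1 read [C1 read from I: others=['C2=M'] -> C1=S, others downsized to S] -> [I,S,S,I]
Op 10: C2 write [C2 write: invalidate ['C1=S'] -> C2=M] -> [I,I,M,I]
Op 11: C0 write [C0 write: invalidate ['C2=M'] -> C0=M] -> [M,I,I,I]

Answer: I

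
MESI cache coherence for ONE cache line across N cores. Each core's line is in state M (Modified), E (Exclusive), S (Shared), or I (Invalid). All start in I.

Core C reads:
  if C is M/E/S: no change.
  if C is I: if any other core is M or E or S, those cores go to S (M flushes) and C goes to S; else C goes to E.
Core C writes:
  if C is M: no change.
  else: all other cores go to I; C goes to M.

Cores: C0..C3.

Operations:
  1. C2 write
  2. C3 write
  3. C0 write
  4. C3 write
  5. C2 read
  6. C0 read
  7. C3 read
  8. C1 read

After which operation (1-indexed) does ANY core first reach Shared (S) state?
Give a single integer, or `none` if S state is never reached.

Answer: 5

Derivation:
Op 1: C2 write [C2 write: invalidate none -> C2=M] -> [I,I,M,I]
Op 2: C3 write [C3 write: invalidate ['C2=M'] -> C3=M] -> [I,I,I,M]
Op 3: C0 write [C0 write: invalidate ['C3=M'] -> C0=M] -> [M,I,I,I]
Op 4: C3 write [C3 write: invalidate ['C0=M'] -> C3=M] -> [I,I,I,M]
Op 5: C2 read [C2 read from I: others=['C3=M'] -> C2=S, others downsized to S] -> [I,I,S,S]
  -> First S state at op 5; remaining ops need not be traced.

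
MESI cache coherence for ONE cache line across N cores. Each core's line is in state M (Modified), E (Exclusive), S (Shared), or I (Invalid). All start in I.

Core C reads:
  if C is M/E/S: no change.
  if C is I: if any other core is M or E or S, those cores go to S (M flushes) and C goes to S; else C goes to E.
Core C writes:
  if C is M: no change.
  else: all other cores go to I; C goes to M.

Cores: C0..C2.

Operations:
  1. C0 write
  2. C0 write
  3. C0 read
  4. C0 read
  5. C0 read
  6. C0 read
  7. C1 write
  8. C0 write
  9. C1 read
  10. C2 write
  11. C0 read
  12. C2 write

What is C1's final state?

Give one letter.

Op 1: C0 write [C0 write: invalidate none -> C0=M] -> [M,I,I]
Op 2: C0 write [C0 write: already M (modified), no change] -> [M,I,I]
Op 3: C0 read [C0 read: already in M, no change] -> [M,I,I]
Op 4: C0 read [C0 read: already in M, no change] -> [M,I,I]
Op 5: C0 read [C0 read: already in M, no change] -> [M,I,I]
Op 6: C0 read [C0 read: already in M, no change] -> [M,I,I]
Op 7: C1 write [C1 write: invalidate ['C0=M'] -> C1=M] -> [I,M,I]
Op 8: C0 write [C0 write: invalidate ['C1=M'] -> C0=M] -> [M,I,I]
Op 9: C1 read [C1 read from I: others=['C0=M'] -> C1=S, others downsized to S] -> [S,S,I]
Op 10: C2 write [C2 write: invalidate ['C0=S', 'C1=S'] -> C2=M] -> [I,I,M]
Op 11: C0 read [C0 read from I: others=['C2=M'] -> C0=S, others downsized to S] -> [S,I,S]
Op 12: C2 write [C2 write: invalidate ['C0=S'] -> C2=M] -> [I,I,M]

Answer: I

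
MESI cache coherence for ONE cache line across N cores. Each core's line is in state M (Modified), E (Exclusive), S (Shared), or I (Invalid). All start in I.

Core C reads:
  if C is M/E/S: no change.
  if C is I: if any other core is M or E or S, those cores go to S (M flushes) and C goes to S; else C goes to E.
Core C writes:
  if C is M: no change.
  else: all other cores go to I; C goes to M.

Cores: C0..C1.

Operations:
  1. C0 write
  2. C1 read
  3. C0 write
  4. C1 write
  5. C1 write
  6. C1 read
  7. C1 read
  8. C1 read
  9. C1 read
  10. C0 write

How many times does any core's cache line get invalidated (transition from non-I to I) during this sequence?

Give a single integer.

Op 1: C0 write [C0 write: invalidate none -> C0=M] -> [M,I] (invalidations this op: 0; running total: 0)
Op 2: C1 read [C1 read from I: others=['C0=M'] -> C1=S, others downsized to S] -> [S,S] (invalidations this op: 0; running total: 0)
Op 3: C0 write [C0 write: invalidate ['C1=S'] -> C0=M] -> [M,I] (invalidations this op: 1; running total: 1)
Op 4: C1 write [C1 write: invalidate ['C0=M'] -> C1=M] -> [I,M] (invalidations this op: 1; running total: 2)
Op 5: C1 write [C1 write: already M (modified), no change] -> [I,M] (invalidations this op: 0; running total: 2)
Op 6: C1 read [C1 read: already in M, no change] -> [I,M] (invalidations this op: 0; running total: 2)
Op 7: C1 read [C1 read: already in M, no change] -> [I,M] (invalidations this op: 0; running total: 2)
Op 8: C1 read [C1 read: already in M, no change] -> [I,M] (invalidations this op: 0; running total: 2)
Op 9: C1 read [C1 read: already in M, no change] -> [I,M] (invalidations this op: 0; running total: 2)
Op 10: C0 write [C0 write: invalidate ['C1=M'] -> C0=M] -> [M,I] (invalidations this op: 1; running total: 3)

Answer: 3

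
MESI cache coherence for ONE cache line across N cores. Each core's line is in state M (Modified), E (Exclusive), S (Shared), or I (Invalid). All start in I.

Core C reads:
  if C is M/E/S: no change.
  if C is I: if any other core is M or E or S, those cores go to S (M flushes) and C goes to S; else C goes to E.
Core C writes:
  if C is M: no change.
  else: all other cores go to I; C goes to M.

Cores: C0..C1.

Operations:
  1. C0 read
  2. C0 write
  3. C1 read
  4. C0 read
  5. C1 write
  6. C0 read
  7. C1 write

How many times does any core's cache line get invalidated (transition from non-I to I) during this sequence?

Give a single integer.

Op 1: C0 read [C0 read from I: no other sharers -> C0=E (exclusive)] -> [E,I] (invalidations this op: 0; running total: 0)
Op 2: C0 write [C0 write: invalidate none -> C0=M] -> [M,I] (invalidations this op: 0; running total: 0)
Op 3: C1 read [C1 read from I: others=['C0=M'] -> C1=S, others downsized to S] -> [S,S] (invalidations this op: 0; running total: 0)
Op 4: C0 read [C0 read: already in S, no change] -> [S,S] (invalidations this op: 0; running total: 0)
Op 5: C1 write [C1 write: invalidate ['C0=S'] -> C1=M] -> [I,M] (invalidations this op: 1; running total: 1)
Op 6: C0 read [C0 read from I: others=['C1=M'] -> C0=S, others downsized to S] -> [S,S] (invalidations this op: 0; running total: 1)
Op 7: C1 write [C1 write: invalidate ['C0=S'] -> C1=M] -> [I,M] (invalidations this op: 1; running total: 2)

Answer: 2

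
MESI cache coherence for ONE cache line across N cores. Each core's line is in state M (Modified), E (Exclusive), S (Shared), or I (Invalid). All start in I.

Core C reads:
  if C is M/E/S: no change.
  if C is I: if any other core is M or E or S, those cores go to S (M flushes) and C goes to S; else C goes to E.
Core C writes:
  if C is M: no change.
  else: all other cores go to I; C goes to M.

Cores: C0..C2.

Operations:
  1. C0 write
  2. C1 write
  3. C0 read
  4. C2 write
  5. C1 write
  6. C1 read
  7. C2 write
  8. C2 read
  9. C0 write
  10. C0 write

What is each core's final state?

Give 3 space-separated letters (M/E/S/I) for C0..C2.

Answer: M I I

Derivation:
Op 1: C0 write [C0 write: invalidate none -> C0=M] -> [M,I,I]
Op 2: C1 write [C1 write: invalidate ['C0=M'] -> C1=M] -> [I,M,I]
Op 3: C0 read [C0 read from I: others=['C1=M'] -> C0=S, others downsized to S] -> [S,S,I]
Op 4: C2 write [C2 write: invalidate ['C0=S', 'C1=S'] -> C2=M] -> [I,I,M]
Op 5: C1 write [C1 write: invalidate ['C2=M'] -> C1=M] -> [I,M,I]
Op 6: C1 read [C1 read: already in M, no change] -> [I,M,I]
Op 7: C2 write [C2 write: invalidate ['C1=M'] -> C2=M] -> [I,I,M]
Op 8: C2 read [C2 read: already in M, no change] -> [I,I,M]
Op 9: C0 write [C0 write: invalidate ['C2=M'] -> C0=M] -> [M,I,I]
Op 10: C0 write [C0 write: already M (modified), no change] -> [M,I,I]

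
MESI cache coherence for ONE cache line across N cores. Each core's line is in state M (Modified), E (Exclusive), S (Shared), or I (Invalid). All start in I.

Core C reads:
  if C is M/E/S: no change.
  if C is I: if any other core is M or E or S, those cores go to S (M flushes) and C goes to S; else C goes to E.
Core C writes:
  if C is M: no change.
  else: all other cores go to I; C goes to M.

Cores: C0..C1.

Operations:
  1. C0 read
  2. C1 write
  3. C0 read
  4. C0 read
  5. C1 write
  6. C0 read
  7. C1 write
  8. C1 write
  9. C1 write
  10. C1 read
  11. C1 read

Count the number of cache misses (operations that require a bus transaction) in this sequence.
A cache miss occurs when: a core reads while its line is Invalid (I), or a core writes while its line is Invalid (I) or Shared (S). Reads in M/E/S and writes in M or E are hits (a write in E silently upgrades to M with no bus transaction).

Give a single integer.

Op 1: C0 read [C0 read from I: no other sharers -> C0=E (exclusive)] -> [E,I] [MISS #1: read from I]
Op 2: C1 write [C1 write: invalidate ['C0=E'] -> C1=M] -> [I,M] [MISS #2: write from I]
Op 3: C0 read [C0 read from I: others=['C1=M'] -> C0=S, others downsized to S] -> [S,S] [MISS #3: read from I]
Op 4: C0 read [C0 read: already in S, no change] -> [S,S] [hit: read from S]
Op 5: C1 write [C1 write: invalidate ['C0=S'] -> C1=M] -> [I,M] [MISS #4: write from S]
Op 6: C0 read [C0 read from I: others=['C1=M'] -> C0=S, others downsized to S] -> [S,S] [MISS #5: read from I]
Op 7: C1 write [C1 write: invalidate ['C0=S'] -> C1=M] -> [I,M] [MISS #6: write from S]
Op 8: C1 write [C1 write: already M (modified), no change] -> [I,M] [hit: write from M]
Op 9: C1 write [C1 write: already M (modified), no change] -> [I,M] [hit: write from M]
Op 10: C1 read [C1 read: already in M, no change] -> [I,M] [hit: read from M]
Op 11: C1 read [C1 read: already in M, no change] -> [I,M] [hit: read from M]

Answer: 6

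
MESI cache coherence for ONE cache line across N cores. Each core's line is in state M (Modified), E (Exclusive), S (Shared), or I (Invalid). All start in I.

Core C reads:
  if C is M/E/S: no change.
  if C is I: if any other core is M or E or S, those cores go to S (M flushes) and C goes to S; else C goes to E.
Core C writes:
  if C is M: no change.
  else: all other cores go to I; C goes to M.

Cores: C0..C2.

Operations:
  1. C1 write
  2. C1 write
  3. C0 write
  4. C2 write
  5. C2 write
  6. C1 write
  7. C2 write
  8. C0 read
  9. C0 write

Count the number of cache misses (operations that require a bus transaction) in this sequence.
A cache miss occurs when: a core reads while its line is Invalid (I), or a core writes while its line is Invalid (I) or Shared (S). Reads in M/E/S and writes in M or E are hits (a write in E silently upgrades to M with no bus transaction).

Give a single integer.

Answer: 7

Derivation:
Op 1: C1 write [C1 write: invalidate none -> C1=M] -> [I,M,I] [MISS #1: write from I]
Op 2: C1 write [C1 write: already M (modified), no change] -> [I,M,I] [hit: write from M]
Op 3: C0 write [C0 write: invalidate ['C1=M'] -> C0=M] -> [M,I,I] [MISS #2: write from I]
Op 4: C2 write [C2 write: invalidate ['C0=M'] -> C2=M] -> [I,I,M] [MISS #3: write from I]
Op 5: C2 write [C2 write: already M (modified), no change] -> [I,I,M] [hit: write from M]
Op 6: C1 write [C1 write: invalidate ['C2=M'] -> C1=M] -> [I,M,I] [MISS #4: write from I]
Op 7: C2 write [C2 write: invalidate ['C1=M'] -> C2=M] -> [I,I,M] [MISS #5: write from I]
Op 8: C0 read [C0 read from I: others=['C2=M'] -> C0=S, others downsized to S] -> [S,I,S] [MISS #6: read from I]
Op 9: C0 write [C0 write: invalidate ['C2=S'] -> C0=M] -> [M,I,I] [MISS #7: write from S]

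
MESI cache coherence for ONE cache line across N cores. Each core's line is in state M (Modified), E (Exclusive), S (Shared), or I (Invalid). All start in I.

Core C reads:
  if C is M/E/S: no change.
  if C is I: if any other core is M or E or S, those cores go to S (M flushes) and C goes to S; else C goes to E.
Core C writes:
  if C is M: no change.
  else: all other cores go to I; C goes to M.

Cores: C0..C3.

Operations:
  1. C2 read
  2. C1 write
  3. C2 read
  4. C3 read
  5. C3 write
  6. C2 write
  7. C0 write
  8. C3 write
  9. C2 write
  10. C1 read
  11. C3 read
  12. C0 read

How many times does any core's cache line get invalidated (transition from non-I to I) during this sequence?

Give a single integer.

Answer: 7

Derivation:
Op 1: C2 read [C2 read from I: no other sharers -> C2=E (exclusive)] -> [I,I,E,I] (invalidations this op: 0; running total: 0)
Op 2: C1 write [C1 write: invalidate ['C2=E'] -> C1=M] -> [I,M,I,I] (invalidations this op: 1; running total: 1)
Op 3: C2 read [C2 read from I: others=['C1=M'] -> C2=S, others downsized to S] -> [I,S,S,I] (invalidations this op: 0; running total: 1)
Op 4: C3 read [C3 read from I: others=['C1=S', 'C2=S'] -> C3=S, others downsized to S] -> [I,S,S,S] (invalidations this op: 0; running total: 1)
Op 5: C3 write [C3 write: invalidate ['C1=S', 'C2=S'] -> C3=M] -> [I,I,I,M] (invalidations this op: 2; running total: 3)
Op 6: C2 write [C2 write: invalidate ['C3=M'] -> C2=M] -> [I,I,M,I] (invalidations this op: 1; running total: 4)
Op 7: C0 write [C0 write: invalidate ['C2=M'] -> C0=M] -> [M,I,I,I] (invalidations this op: 1; running total: 5)
Op 8: C3 write [C3 write: invalidate ['C0=M'] -> C3=M] -> [I,I,I,M] (invalidations this op: 1; running total: 6)
Op 9: C2 write [C2 write: invalidate ['C3=M'] -> C2=M] -> [I,I,M,I] (invalidations this op: 1; running total: 7)
Op 10: C1 read [C1 read from I: others=['C2=M'] -> C1=S, others downsized to S] -> [I,S,S,I] (invalidations this op: 0; running total: 7)
Op 11: C3 read [C3 read from I: others=['C1=S', 'C2=S'] -> C3=S, others downsized to S] -> [I,S,S,S] (invalidations this op: 0; running total: 7)
Op 12: C0 read [C0 read from I: others=['C1=S', 'C2=S', 'C3=S'] -> C0=S, others downsized to S] -> [S,S,S,S] (invalidations this op: 0; running total: 7)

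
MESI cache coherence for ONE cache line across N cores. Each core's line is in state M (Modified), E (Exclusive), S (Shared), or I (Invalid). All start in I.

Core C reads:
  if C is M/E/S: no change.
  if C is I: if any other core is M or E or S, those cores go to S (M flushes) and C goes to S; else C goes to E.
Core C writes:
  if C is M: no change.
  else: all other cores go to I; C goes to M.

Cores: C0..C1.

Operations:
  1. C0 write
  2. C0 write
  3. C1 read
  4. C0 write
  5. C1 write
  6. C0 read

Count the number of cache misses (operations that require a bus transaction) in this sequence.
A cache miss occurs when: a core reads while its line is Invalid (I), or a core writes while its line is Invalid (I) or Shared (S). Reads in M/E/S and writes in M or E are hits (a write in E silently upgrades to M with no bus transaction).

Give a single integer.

Answer: 5

Derivation:
Op 1: C0 write [C0 write: invalidate none -> C0=M] -> [M,I] [MISS #1: write from I]
Op 2: C0 write [C0 write: already M (modified), no change] -> [M,I] [hit: write from M]
Op 3: C1 read [C1 read from I: others=['C0=M'] -> C1=S, others downsized to S] -> [S,S] [MISS #2: read from I]
Op 4: C0 write [C0 write: invalidate ['C1=S'] -> C0=M] -> [M,I] [MISS #3: write from S]
Op 5: C1 write [C1 write: invalidate ['C0=M'] -> C1=M] -> [I,M] [MISS #4: write from I]
Op 6: C0 read [C0 read from I: others=['C1=M'] -> C0=S, others downsized to S] -> [S,S] [MISS #5: read from I]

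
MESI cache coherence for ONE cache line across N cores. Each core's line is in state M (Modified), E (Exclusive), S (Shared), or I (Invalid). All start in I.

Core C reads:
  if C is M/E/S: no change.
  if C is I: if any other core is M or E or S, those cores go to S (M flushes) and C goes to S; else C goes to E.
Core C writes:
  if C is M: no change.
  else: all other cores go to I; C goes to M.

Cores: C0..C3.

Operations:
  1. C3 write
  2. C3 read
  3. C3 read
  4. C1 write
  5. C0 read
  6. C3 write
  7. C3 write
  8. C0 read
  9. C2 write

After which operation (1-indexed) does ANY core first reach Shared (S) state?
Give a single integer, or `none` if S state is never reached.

Op 1: C3 write [C3 write: invalidate none -> C3=M] -> [I,I,I,M]
Op 2: C3 read [C3 read: already in M, no change] -> [I,I,I,M]
Op 3: C3 read [C3 read: already in M, no change] -> [I,I,I,M]
Op 4: C1 write [C1 write: invalidate ['C3=M'] -> C1=M] -> [I,M,I,I]
Op 5: C0 read [C0 read from I: others=['C1=M'] -> C0=S, others downsized to S] -> [S,S,I,I]
  -> First S state at op 5; remaining ops need not be traced.

Answer: 5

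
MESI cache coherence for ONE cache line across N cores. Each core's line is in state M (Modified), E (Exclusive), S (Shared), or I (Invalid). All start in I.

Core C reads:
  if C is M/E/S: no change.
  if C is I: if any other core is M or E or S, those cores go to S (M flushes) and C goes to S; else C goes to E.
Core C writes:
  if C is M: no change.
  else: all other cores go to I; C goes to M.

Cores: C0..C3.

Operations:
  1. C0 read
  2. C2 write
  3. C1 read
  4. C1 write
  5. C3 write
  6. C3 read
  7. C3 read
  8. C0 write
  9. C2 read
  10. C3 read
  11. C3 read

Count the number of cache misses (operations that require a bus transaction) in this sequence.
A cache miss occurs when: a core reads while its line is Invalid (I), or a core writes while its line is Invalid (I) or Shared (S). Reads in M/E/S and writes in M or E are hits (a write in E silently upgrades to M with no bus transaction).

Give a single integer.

Op 1: C0 read [C0 read from I: no other sharers -> C0=E (exclusive)] -> [E,I,I,I] [MISS #1: read from I]
Op 2: C2 write [C2 write: invalidate ['C0=E'] -> C2=M] -> [I,I,M,I] [MISS #2: write from I]
Op 3: C1 read [C1 read from I: others=['C2=M'] -> C1=S, others downsized to S] -> [I,S,S,I] [MISS #3: read from I]
Op 4: C1 write [C1 write: invalidate ['C2=S'] -> C1=M] -> [I,M,I,I] [MISS #4: write from S]
Op 5: C3 write [C3 write: invalidate ['C1=M'] -> C3=M] -> [I,I,I,M] [MISS #5: write from I]
Op 6: C3 read [C3 read: already in M, no change] -> [I,I,I,M] [hit: read from M]
Op 7: C3 read [C3 read: already in M, no change] -> [I,I,I,M] [hit: read from M]
Op 8: C0 write [C0 write: invalidate ['C3=M'] -> C0=M] -> [M,I,I,I] [MISS #6: write from I]
Op 9: C2 read [C2 read from I: others=['C0=M'] -> C2=S, others downsized to S] -> [S,I,S,I] [MISS #7: read from I]
Op 10: C3 read [C3 read from I: others=['C0=S', 'C2=S'] -> C3=S, others downsized to S] -> [S,I,S,S] [MISS #8: read from I]
Op 11: C3 read [C3 read: already in S, no change] -> [S,I,S,S] [hit: read from S]

Answer: 8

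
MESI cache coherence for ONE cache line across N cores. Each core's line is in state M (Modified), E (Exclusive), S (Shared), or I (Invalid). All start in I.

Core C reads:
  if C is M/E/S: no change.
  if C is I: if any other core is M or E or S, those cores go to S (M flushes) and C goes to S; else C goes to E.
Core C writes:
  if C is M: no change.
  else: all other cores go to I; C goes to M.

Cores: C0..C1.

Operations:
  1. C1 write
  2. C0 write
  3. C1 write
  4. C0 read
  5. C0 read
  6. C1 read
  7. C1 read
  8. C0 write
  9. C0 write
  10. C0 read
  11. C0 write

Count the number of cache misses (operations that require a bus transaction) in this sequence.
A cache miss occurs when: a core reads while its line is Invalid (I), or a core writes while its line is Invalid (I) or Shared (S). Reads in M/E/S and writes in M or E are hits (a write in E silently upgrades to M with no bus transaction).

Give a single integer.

Op 1: C1 write [C1 write: invalidate none -> C1=M] -> [I,M] [MISS #1: write from I]
Op 2: C0 write [C0 write: invalidate ['C1=M'] -> C0=M] -> [M,I] [MISS #2: write from I]
Op 3: C1 write [C1 write: invalidate ['C0=M'] -> C1=M] -> [I,M] [MISS #3: write from I]
Op 4: C0 read [C0 read from I: others=['C1=M'] -> C0=S, others downsized to S] -> [S,S] [MISS #4: read from I]
Op 5: C0 read [C0 read: already in S, no change] -> [S,S] [hit: read from S]
Op 6: C1 read [C1 read: already in S, no change] -> [S,S] [hit: read from S]
Op 7: C1 read [C1 read: already in S, no change] -> [S,S] [hit: read from S]
Op 8: C0 write [C0 write: invalidate ['C1=S'] -> C0=M] -> [M,I] [MISS #5: write from S]
Op 9: C0 write [C0 write: already M (modified), no change] -> [M,I] [hit: write from M]
Op 10: C0 read [C0 read: already in M, no change] -> [M,I] [hit: read from M]
Op 11: C0 write [C0 write: already M (modified), no change] -> [M,I] [hit: write from M]

Answer: 5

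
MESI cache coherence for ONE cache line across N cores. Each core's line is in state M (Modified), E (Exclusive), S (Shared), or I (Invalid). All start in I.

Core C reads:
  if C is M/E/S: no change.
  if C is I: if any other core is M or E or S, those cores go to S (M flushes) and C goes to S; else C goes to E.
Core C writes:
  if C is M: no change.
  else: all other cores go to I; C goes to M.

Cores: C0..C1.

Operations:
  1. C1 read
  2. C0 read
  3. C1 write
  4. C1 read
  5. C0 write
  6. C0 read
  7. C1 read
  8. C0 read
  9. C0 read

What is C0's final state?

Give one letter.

Answer: S

Derivation:
Op 1: C1 read [C1 read from I: no other sharers -> C1=E (exclusive)] -> [I,E]
Op 2: C0 read [C0 read from I: others=['C1=E'] -> C0=S, others downsized to S] -> [S,S]
Op 3: C1 write [C1 write: invalidate ['C0=S'] -> C1=M] -> [I,M]
Op 4: C1 read [C1 read: already in M, no change] -> [I,M]
Op 5: C0 write [C0 write: invalidate ['C1=M'] -> C0=M] -> [M,I]
Op 6: C0 read [C0 read: already in M, no change] -> [M,I]
Op 7: C1 read [C1 read from I: others=['C0=M'] -> C1=S, others downsized to S] -> [S,S]
Op 8: C0 read [C0 read: already in S, no change] -> [S,S]
Op 9: C0 read [C0 read: already in S, no change] -> [S,S]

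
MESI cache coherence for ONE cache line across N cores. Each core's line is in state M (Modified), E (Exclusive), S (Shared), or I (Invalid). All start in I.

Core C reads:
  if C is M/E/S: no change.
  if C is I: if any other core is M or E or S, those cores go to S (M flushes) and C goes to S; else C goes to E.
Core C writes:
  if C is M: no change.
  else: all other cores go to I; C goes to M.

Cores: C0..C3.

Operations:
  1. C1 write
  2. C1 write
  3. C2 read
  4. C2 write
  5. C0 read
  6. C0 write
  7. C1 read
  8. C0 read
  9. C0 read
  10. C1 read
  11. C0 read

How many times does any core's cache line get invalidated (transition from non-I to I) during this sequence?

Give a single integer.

Answer: 2

Derivation:
Op 1: C1 write [C1 write: invalidate none -> C1=M] -> [I,M,I,I] (invalidations this op: 0; running total: 0)
Op 2: C1 write [C1 write: already M (modified), no change] -> [I,M,I,I] (invalidations this op: 0; running total: 0)
Op 3: C2 read [C2 read from I: others=['C1=M'] -> C2=S, others downsized to S] -> [I,S,S,I] (invalidations this op: 0; running total: 0)
Op 4: C2 write [C2 write: invalidate ['C1=S'] -> C2=M] -> [I,I,M,I] (invalidations this op: 1; running total: 1)
Op 5: C0 read [C0 read from I: others=['C2=M'] -> C0=S, others downsized to S] -> [S,I,S,I] (invalidations this op: 0; running total: 1)
Op 6: C0 write [C0 write: invalidate ['C2=S'] -> C0=M] -> [M,I,I,I] (invalidations this op: 1; running total: 2)
Op 7: C1 read [C1 read from I: others=['C0=M'] -> C1=S, others downsized to S] -> [S,S,I,I] (invalidations this op: 0; running total: 2)
Op 8: C0 read [C0 read: already in S, no change] -> [S,S,I,I] (invalidations this op: 0; running total: 2)
Op 9: C0 read [C0 read: already in S, no change] -> [S,S,I,I] (invalidations this op: 0; running total: 2)
Op 10: C1 read [C1 read: already in S, no change] -> [S,S,I,I] (invalidations this op: 0; running total: 2)
Op 11: C0 read [C0 read: already in S, no change] -> [S,S,I,I] (invalidations this op: 0; running total: 2)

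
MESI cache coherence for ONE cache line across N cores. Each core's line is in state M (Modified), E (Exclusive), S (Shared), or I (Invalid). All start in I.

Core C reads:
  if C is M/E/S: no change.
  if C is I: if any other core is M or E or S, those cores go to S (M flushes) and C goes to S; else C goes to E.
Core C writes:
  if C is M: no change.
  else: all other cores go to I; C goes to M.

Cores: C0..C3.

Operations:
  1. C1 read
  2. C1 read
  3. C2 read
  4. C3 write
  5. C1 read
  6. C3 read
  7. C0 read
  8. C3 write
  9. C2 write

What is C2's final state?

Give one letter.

Op 1: C1 read [C1 read from I: no other sharers -> C1=E (exclusive)] -> [I,E,I,I]
Op 2: C1 read [C1 read: already in E, no change] -> [I,E,I,I]
Op 3: C2 read [C2 read from I: others=['C1=E'] -> C2=S, others downsized to S] -> [I,S,S,I]
Op 4: C3 write [C3 write: invalidate ['C1=S', 'C2=S'] -> C3=M] -> [I,I,I,M]
Op 5: C1 read [C1 read from I: others=['C3=M'] -> C1=S, others downsized to S] -> [I,S,I,S]
Op 6: C3 read [C3 read: already in S, no change] -> [I,S,I,S]
Op 7: C0 read [C0 read from I: others=['C1=S', 'C3=S'] -> C0=S, others downsized to S] -> [S,S,I,S]
Op 8: C3 write [C3 write: invalidate ['C0=S', 'C1=S'] -> C3=M] -> [I,I,I,M]
Op 9: C2 write [C2 write: invalidate ['C3=M'] -> C2=M] -> [I,I,M,I]

Answer: M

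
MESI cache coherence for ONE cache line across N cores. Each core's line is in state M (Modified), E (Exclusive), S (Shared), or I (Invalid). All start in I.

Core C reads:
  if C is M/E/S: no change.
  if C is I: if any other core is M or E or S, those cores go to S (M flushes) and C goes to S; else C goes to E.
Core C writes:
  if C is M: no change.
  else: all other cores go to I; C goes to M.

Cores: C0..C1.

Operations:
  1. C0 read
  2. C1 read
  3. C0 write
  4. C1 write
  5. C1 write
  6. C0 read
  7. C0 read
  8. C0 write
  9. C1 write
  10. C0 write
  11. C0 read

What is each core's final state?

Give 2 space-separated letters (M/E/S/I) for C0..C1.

Answer: M I

Derivation:
Op 1: C0 read [C0 read from I: no other sharers -> C0=E (exclusive)] -> [E,I]
Op 2: C1 read [C1 read from I: others=['C0=E'] -> C1=S, others downsized to S] -> [S,S]
Op 3: C0 write [C0 write: invalidate ['C1=S'] -> C0=M] -> [M,I]
Op 4: C1 write [C1 write: invalidate ['C0=M'] -> C1=M] -> [I,M]
Op 5: C1 write [C1 write: already M (modified), no change] -> [I,M]
Op 6: C0 read [C0 read from I: others=['C1=M'] -> C0=S, others downsized to S] -> [S,S]
Op 7: C0 read [C0 read: already in S, no change] -> [S,S]
Op 8: C0 write [C0 write: invalidate ['C1=S'] -> C0=M] -> [M,I]
Op 9: C1 write [C1 write: invalidate ['C0=M'] -> C1=M] -> [I,M]
Op 10: C0 write [C0 write: invalidate ['C1=M'] -> C0=M] -> [M,I]
Op 11: C0 read [C0 read: already in M, no change] -> [M,I]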